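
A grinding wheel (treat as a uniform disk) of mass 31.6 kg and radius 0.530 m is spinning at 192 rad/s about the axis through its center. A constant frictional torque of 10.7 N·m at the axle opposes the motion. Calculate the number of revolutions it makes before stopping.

I = ½MR² = (1/2)(31.6)(0.530)² = 4.438 kg·m².
The net torque has magnitude 10.7 N·m, opposing ω.
|α| = τ/I = 10.70/4.438 = 2.411 rad/s² (deceleration).
ω² = ω₀² − 2|α|θ with ω = 0 ⇒ θ = ω₀²/(2|α|) = 7645 rad = 1217 rev.

≈ 1220 revolutions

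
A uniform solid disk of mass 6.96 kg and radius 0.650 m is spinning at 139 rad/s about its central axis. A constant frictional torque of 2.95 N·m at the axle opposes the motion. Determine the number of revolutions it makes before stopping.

I = ½MR² = (1/2)(6.96)(0.650)² = 1.470 kg·m².
The net torque has magnitude 2.95 N·m, opposing ω.
|α| = τ/I = 2.950/1.470 = 2.006 rad/s² (deceleration).
ω² = ω₀² − 2|α|θ with ω = 0 ⇒ θ = ω₀²/(2|α|) = 4815 rad = 766.3 rev.

≈ 766 revolutions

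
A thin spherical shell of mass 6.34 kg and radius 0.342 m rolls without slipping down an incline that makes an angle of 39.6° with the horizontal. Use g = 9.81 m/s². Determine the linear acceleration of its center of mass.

a ≈ 3.75 m/s²

Translation along the incline: Mg sinθ − f = Ma.
Rotation about the center: fR = Iα with I = (2/3)MR². No-slip gives a = αR, so f = (I/R²)a = (2/3)M a.
Substituting: Mg sinθ = (1 + 0.6667)Ma, so a = g sinθ/(1 + 0.6667) = (9.81) sin 39.6° / 1.667 = 3.752 m/s².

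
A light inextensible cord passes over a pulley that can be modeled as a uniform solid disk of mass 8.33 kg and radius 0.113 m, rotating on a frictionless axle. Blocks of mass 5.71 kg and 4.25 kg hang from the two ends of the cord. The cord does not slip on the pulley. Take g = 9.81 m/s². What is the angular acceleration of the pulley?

I = ½MR² = (1/2)(8.33)(0.113)² = 0.05318 kg·m².
Heavier block: m₁g − T₁ = m₁a. Lighter block: T₂ − m₂g = m₂a.
Pulley: (T₁ − T₂)R = Iα = I(a/R), so T₁ − T₂ = (I/R²)a = (1/2)M_p a = 4.165·a.
Adding the three: (m₁ − m₂)g = (m₁ + m₂ + 4.165)a, so a = (5.71 − 4.25)(9.81)/(5.71 + 4.25 + 4.165) = 1.014 m/s².
α = a/R = 1.014/0.113 = 8.973 rad/s².

α ≈ 8.97 rad/s²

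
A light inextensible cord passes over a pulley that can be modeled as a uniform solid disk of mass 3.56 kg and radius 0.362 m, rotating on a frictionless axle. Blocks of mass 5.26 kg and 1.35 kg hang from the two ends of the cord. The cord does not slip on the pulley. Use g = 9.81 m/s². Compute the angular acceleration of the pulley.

I = ½MR² = (1/2)(3.56)(0.362)² = 0.2333 kg·m².
Heavier block: m₁g − T₁ = m₁a. Lighter block: T₂ − m₂g = m₂a.
Pulley: (T₁ − T₂)R = Iα = I(a/R), so T₁ − T₂ = (I/R²)a = (1/2)M_p a = 1.780·a.
Adding the three: (m₁ − m₂)g = (m₁ + m₂ + 1.780)a, so a = (5.26 − 1.35)(9.81)/(5.26 + 1.35 + 1.780) = 4.572 m/s².
α = a/R = 4.572/0.362 = 12.63 rad/s².

α ≈ 12.6 rad/s²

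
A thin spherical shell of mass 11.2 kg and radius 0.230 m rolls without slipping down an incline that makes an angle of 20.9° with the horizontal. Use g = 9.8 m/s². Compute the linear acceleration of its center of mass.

a ≈ 2.10 m/s²

Translation along the incline: Mg sinθ − f = Ma.
Rotation about the center: fR = Iα with I = (2/3)MR². No-slip gives a = αR, so f = (I/R²)a = (2/3)M a.
Substituting: Mg sinθ = (1 + 0.6667)Ma, so a = g sinθ/(1 + 0.6667) = (9.8) sin 20.9° / 1.667 = 2.098 m/s².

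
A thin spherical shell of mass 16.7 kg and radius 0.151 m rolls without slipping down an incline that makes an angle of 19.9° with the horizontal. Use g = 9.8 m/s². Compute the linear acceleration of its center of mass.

a ≈ 2.00 m/s²

Translation along the incline: Mg sinθ − f = Ma.
Rotation about the center: fR = Iα with I = (2/3)MR². No-slip gives a = αR, so f = (I/R²)a = (2/3)M a.
Substituting: Mg sinθ = (1 + 0.6667)Ma, so a = g sinθ/(1 + 0.6667) = (9.8) sin 19.9° / 1.667 = 2.001 m/s².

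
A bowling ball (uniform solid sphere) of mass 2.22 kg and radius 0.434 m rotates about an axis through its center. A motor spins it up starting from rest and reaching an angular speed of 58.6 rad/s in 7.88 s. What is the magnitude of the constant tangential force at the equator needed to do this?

I = (2/5)MR² = (2/5)(2.22)(0.434)² = 0.1673 kg·m².
α = Δω/Δt = (58.6 − 0)/7.88 = 7.437 rad/s².
The required torque is τ = Iα = (0.1673)(7.437) = 1.244 N·m.
A tangential force at the equator gives τ = FR, so F = τ/R = 1.244/0.434 = 2.866 N.

F ≈ 2.87 N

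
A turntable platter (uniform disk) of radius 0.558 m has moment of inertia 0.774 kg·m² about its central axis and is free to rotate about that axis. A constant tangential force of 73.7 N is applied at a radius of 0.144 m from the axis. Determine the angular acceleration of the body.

α ≈ 13.7 rad/s²

τ = F·r = (73.7)(0.144) = 10.61 N·m.
Newton's second law for rotation, τ = Iα, gives α = τ/I = 10.61/0.7740 = 13.71 rad/s².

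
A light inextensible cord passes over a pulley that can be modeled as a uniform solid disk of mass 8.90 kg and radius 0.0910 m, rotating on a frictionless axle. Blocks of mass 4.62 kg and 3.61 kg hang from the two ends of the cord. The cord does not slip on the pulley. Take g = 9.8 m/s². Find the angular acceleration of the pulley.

I = ½MR² = (1/2)(8.90)(0.0910)² = 0.03685 kg·m².
Heavier block: m₁g − T₁ = m₁a. Lighter block: T₂ − m₂g = m₂a.
Pulley: (T₁ − T₂)R = Iα = I(a/R), so T₁ − T₂ = (I/R²)a = (1/2)M_p a = 4.450·a.
Adding the three: (m₁ − m₂)g = (m₁ + m₂ + 4.450)a, so a = (4.62 − 3.61)(9.8)/(4.62 + 3.61 + 4.450) = 0.7806 m/s².
α = a/R = 0.7806/0.0910 = 8.578 rad/s².

α ≈ 8.58 rad/s²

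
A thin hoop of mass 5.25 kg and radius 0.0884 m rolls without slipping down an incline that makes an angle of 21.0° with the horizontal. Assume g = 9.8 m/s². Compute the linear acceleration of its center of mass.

a ≈ 1.76 m/s²

Translation along the incline: Mg sinθ − f = Ma.
Rotation about the center: fR = Iα with I = MR². No-slip gives a = αR, so f = (I/R²)a = M a.
Substituting: Mg sinθ = (1 + 1.000)Ma, so a = g sinθ/(1 + 1.000) = (9.8) sin 21.0° / 2.000 = 1.756 m/s².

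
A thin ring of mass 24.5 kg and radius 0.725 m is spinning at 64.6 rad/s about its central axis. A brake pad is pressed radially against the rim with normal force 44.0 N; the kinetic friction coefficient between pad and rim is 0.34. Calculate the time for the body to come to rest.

t ≈ 76.7 s

I = MR² = (24.5)(0.725)² = 12.88 kg·m².
Friction force f = μN = (0.34)(44.0) = 14.96 N at the rim; torque magnitude τ = fR = 10.85 N·m, opposing ω.
|α| = τ/I = 10.85/12.88 = 0.8422 rad/s² (deceleration).
0 = ω₀ − |α|t ⇒ t = ω₀/|α| = 64.6/0.8422 = 76.70 s.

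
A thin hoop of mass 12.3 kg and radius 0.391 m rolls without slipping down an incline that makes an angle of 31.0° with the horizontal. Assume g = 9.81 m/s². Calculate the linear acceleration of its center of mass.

a ≈ 2.53 m/s²

Translation along the incline: Mg sinθ − f = Ma.
Rotation about the center: fR = Iα with I = MR². No-slip gives a = αR, so f = (I/R²)a = M a.
Substituting: Mg sinθ = (1 + 1.000)Ma, so a = g sinθ/(1 + 1.000) = (9.81) sin 31.0° / 2.000 = 2.526 m/s².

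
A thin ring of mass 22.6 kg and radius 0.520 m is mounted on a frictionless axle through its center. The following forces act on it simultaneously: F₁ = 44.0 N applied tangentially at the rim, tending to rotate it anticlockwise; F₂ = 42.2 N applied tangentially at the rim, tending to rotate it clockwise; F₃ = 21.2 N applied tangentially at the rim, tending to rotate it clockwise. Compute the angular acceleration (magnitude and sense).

I = MR² = (22.6)(0.520)² = 6.111 kg·m².
Taking anticlockwise as positive: τ₁ = +(44.0)(0.520) = +22.88 N·m; τ₂ = −(42.2)(0.520) = −21.94 N·m; τ₃ = −(21.2)(0.520) = −11.02 N·m.
Net torque τ = -10.09 N·m.
α = τ/I = -10.09/6.111 = -1.651 rad/s².

α ≈ 1.65 rad/s², clockwise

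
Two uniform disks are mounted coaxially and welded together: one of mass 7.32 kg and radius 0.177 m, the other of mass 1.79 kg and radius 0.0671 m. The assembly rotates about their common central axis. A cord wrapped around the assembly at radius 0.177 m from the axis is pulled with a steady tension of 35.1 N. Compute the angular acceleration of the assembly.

α ≈ 52.3 rad/s²

I = ½M₁R₁² + ½M₂R₂² = ½(7.32)(0.177)² + ½(1.79)(0.0671)² = 0.1187 kg·m².
τ = F r = (35.1)(0.177) = 6.213 N·m.
α = τ/I = 6.213/0.1187 = 52.34 rad/s².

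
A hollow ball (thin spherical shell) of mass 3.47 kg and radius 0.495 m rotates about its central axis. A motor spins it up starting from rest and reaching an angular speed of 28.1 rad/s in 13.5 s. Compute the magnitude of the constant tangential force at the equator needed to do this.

F ≈ 2.38 N

I = (2/3)MR² = (2/3)(3.47)(0.495)² = 0.5668 kg·m².
α = Δω/Δt = (28.1 − 0)/13.5 = 2.081 rad/s².
The required torque is τ = Iα = (0.5668)(2.081) = 1.180 N·m.
A tangential force at the equator gives τ = FR, so F = τ/R = 1.180/0.495 = 2.384 N.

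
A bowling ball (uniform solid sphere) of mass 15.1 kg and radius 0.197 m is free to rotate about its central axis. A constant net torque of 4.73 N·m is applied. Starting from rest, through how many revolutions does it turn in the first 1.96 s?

≈ 6.17 revolutions

I = (2/5)MR² = (2/5)(15.1)(0.197)² = 0.2344 kg·m².
α = τ/I = 4.73/0.2344 = 20.18 rad/s².
θ = ½αt² = ½(20.18)(1.96)² = 38.76 rad.
Revolutions = θ/(2π) = 6.169.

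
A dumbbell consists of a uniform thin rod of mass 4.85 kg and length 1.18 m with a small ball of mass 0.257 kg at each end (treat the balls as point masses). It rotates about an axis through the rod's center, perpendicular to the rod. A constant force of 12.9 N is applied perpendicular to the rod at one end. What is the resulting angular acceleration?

I_rod = (1/12)ML² = (1/12)(4.85)(1.18)² = 0.5628 kg·m².
I_balls = 2·m·(L/2)² = 2(0.257)(0.5900)² = 0.1789 kg·m².
Total I = 0.7417 kg·m².
τ = F·(L/2) = (12.9)(0.590) = 7.611 N·m.
α = τ/I = 7.611/0.7417 = 10.26 rad/s².

α ≈ 10.3 rad/s²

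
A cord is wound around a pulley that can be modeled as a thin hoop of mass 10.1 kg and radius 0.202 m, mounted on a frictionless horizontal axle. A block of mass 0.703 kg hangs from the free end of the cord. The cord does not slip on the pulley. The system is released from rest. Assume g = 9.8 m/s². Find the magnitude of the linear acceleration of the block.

a ≈ 0.638 m/s²

I = MR² = (10.1)(0.202)² = 0.4121 kg·m².
Block: mg − T = ma. Pulley: TR = Iα. No-slip: a = αR, so T = (I/R²)a = 10.10·a.
Then mg = (m + 10.10)a, so a = (0.703)(9.8)/(0.703 + 10.10) = 0.6377 m/s².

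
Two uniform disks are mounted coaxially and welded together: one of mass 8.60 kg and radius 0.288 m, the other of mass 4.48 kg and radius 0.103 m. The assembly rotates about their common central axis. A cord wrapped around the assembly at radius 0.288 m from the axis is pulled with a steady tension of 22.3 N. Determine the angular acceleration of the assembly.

α ≈ 16.9 rad/s²

I = ½M₁R₁² + ½M₂R₂² = ½(8.60)(0.288)² + ½(4.48)(0.103)² = 0.3804 kg·m².
τ = F r = (22.3)(0.288) = 6.422 N·m.
α = τ/I = 6.422/0.3804 = 16.88 rad/s².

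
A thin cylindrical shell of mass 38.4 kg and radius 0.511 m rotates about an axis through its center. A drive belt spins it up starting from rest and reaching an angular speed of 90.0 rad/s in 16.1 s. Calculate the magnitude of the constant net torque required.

I = MR² = (38.4)(0.511)² = 10.03 kg·m².
α = Δω/Δt = (90.0 − 0)/16.1 = 5.590 rad/s².
τ = Iα = (10.03)(5.590) = 56.05 N·m.

τ ≈ 56.1 N·m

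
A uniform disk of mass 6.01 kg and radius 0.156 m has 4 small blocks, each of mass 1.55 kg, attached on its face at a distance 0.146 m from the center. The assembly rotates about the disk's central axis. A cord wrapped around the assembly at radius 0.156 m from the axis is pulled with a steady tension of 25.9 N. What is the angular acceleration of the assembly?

I_disk = ½MR² = ½(6.01)(0.156)² = 0.07313 kg·m².
I_blocks = 4·m·r² = 4(1.55)(0.146)² = 0.1322 kg·m².
Total I = 0.2053 kg·m².
τ = F r = (25.9)(0.156) = 4.040 N·m.
α = τ/I = 4.040/0.2053 = 19.68 rad/s².

α ≈ 19.7 rad/s²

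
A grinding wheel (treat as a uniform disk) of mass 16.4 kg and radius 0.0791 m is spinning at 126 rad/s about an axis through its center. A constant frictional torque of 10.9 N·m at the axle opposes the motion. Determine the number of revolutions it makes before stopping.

≈ 5.95 revolutions

I = ½MR² = (1/2)(16.4)(0.0791)² = 0.05131 kg·m².
The net torque has magnitude 10.9 N·m, opposing ω.
|α| = τ/I = 10.90/0.05131 = 212.5 rad/s² (deceleration).
ω² = ω₀² − 2|α|θ with ω = 0 ⇒ θ = ω₀²/(2|α|) = 37.36 rad = 5.947 rev.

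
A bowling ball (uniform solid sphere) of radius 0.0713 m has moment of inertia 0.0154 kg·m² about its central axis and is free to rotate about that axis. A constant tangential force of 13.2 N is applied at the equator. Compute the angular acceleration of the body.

τ = F R = (13.2)(0.0713) = 0.9412 N·m.
From τ = Iα: α = 0.9412/0.01540 = 61.11 rad/s².

α ≈ 61.1 rad/s²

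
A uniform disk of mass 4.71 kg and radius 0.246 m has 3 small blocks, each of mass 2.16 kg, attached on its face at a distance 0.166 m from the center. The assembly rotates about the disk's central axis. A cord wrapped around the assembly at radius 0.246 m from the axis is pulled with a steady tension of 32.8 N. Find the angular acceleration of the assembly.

I_disk = ½MR² = ½(4.71)(0.246)² = 0.1425 kg·m².
I_blocks = 3·m·r² = 3(2.16)(0.166)² = 0.1786 kg·m².
Total I = 0.3211 kg·m².
τ = F r = (32.8)(0.246) = 8.069 N·m.
α = τ/I = 8.069/0.3211 = 25.13 rad/s².

α ≈ 25.1 rad/s²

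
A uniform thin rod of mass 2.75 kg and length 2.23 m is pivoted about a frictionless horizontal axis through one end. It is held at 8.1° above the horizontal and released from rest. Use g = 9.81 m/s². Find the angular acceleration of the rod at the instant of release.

About the pivot, I = (1/3)ML² = (1/3)(2.75)(2.23)² = 4.558 kg·m².
The weight acts at the center, a distance L/2 = 1.115 m from the pivot; τ = Mg(L/2) cos 8.1° = 29.78 N·m.
α = τ/I = 29.78/4.558 = 6.533 rad/s².

α ≈ 6.53 rad/s²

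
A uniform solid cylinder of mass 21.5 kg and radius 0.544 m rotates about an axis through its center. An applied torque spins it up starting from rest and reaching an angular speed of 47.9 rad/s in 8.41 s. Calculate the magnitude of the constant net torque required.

I = ½MR² = (1/2)(21.5)(0.544)² = 3.181 kg·m².
α = Δω/Δt = (47.9 − 0)/8.41 = 5.696 rad/s².
τ = Iα = (3.181)(5.696) = 18.12 N·m.

τ ≈ 18.1 N·m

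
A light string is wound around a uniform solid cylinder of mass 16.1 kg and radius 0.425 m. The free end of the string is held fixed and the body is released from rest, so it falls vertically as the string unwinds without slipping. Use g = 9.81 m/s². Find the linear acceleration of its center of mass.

Translation: Mg − T = Ma. Rotation about the center: TR = Iα with I = ½MR².
With a = αR: T = (I/R²)a = (1/2)M a, so Mg = (1 + 0.5000)Ma.
a = g/(1 + 0.5000) = 9.81/1.500 = 6.540 m/s².

a ≈ 6.54 m/s²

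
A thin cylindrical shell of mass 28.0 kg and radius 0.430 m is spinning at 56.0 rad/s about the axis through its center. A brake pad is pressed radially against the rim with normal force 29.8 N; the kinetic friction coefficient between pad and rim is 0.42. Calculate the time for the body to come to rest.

t ≈ 53.9 s

I = MR² = (28.0)(0.430)² = 5.177 kg·m².
Friction force f = μN = (0.42)(29.8) = 12.52 N at the rim; torque magnitude τ = fR = 5.382 N·m, opposing ω.
|α| = τ/I = 5.382/5.177 = 1.040 rad/s² (deceleration).
0 = ω₀ − |α|t ⇒ t = ω₀/|α| = 56.0/1.040 = 53.87 s.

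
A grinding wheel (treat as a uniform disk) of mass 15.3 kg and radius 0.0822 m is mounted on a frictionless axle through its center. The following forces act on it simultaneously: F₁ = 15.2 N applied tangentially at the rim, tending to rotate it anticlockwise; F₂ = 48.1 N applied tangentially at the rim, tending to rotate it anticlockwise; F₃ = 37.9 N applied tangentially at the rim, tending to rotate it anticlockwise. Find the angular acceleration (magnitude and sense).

α ≈ 161 rad/s², anticlockwise

I = ½MR² = (1/2)(15.3)(0.0822)² = 0.05169 kg·m².
Taking anticlockwise as positive: τ₁ = +(15.2)(0.0822) = +1.249 N·m; τ₂ = +(48.1)(0.0822) = +3.954 N·m; τ₃ = +(37.9)(0.0822) = +3.115 N·m.
Net torque τ = 8.319 N·m.
α = τ/I = 8.319/0.05169 = 160.9 rad/s².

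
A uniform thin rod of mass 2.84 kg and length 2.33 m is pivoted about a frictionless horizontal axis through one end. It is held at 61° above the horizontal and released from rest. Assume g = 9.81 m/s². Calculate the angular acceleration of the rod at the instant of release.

α ≈ 3.06 rad/s²

About the pivot, I = (1/3)ML² = (1/3)(2.84)(2.33)² = 5.139 kg·m².
The weight acts at the center, a distance L/2 = 1.165 m from the pivot; τ = Mg(L/2) cos 61° = 15.74 N·m.
α = τ/I = 15.74/5.139 = 3.062 rad/s².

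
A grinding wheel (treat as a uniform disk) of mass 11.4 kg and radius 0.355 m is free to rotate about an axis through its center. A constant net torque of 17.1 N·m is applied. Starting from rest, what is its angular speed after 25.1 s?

I = ½MR² = (1/2)(11.4)(0.355)² = 0.7183 kg·m².
α = τ/I = 17.1/0.7183 = 23.80 rad/s².
ω = ω₀ + αt = 0 + (23.80)(25.1) = 597.5 rad/s.

ω ≈ 598 rad/s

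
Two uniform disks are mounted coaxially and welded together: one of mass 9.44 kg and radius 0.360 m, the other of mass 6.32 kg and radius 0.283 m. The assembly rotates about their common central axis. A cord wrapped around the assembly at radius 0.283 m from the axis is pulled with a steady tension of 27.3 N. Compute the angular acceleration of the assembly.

I = ½M₁R₁² + ½M₂R₂² = ½(9.44)(0.360)² + ½(6.32)(0.283)² = 0.8648 kg·m².
τ = F r = (27.3)(0.283) = 7.726 N·m.
α = τ/I = 7.726/0.8648 = 8.934 rad/s².

α ≈ 8.93 rad/s²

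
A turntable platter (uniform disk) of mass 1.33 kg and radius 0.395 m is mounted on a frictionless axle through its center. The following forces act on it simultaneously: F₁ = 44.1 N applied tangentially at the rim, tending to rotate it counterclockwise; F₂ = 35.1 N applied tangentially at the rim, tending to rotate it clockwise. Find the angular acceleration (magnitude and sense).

I = ½MR² = (1/2)(1.33)(0.395)² = 0.1038 kg·m².
Taking counterclockwise as positive: τ₁ = +(44.1)(0.395) = +17.42 N·m; τ₂ = −(35.1)(0.395) = −13.86 N·m.
Net torque τ = 3.555 N·m.
α = τ/I = 3.555/0.1038 = 34.26 rad/s².

α ≈ 34.3 rad/s², counterclockwise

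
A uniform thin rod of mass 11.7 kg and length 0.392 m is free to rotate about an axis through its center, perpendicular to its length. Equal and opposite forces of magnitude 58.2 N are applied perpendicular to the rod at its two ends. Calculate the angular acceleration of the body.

I = (1/12)ML² = (1/12)(11.7)(0.392)² = 0.1498 kg·m².
The couple gives τ = F·(L/2) + F·(L/2) = F L = (58.2)(0.392) = 22.81 N·m.
From τ = Iα: α = 22.81/0.1498 = 152.3 rad/s².

α ≈ 152 rad/s²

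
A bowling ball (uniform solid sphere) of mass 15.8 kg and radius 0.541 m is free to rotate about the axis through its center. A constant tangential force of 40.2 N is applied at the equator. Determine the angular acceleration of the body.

α ≈ 11.8 rad/s²

I = (2/5)MR² = (2/5)(15.8)(0.541)² = 1.850 kg·m².
τ = F R = (40.2)(0.541) = 21.75 N·m.
Newton's second law for rotation, τ = Iα, gives α = τ/I = 21.75/1.850 = 11.76 rad/s².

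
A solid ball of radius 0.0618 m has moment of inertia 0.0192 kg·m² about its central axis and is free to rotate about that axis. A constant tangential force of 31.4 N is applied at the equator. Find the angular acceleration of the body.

τ = F R = (31.4)(0.0618) = 1.941 N·m.
Newton's second law for rotation, τ = Iα, gives α = τ/I = 1.941/0.01920 = 101.1 rad/s².

α ≈ 101 rad/s²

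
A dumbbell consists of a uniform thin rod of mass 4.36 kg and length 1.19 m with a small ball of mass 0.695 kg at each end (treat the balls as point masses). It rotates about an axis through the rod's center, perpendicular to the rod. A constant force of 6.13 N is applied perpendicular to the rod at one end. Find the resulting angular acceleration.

I_rod = (1/12)ML² = (1/12)(4.36)(1.19)² = 0.5145 kg·m².
I_balls = 2·m·(L/2)² = 2(0.695)(0.5950)² = 0.4921 kg·m².
Total I = 1.007 kg·m².
τ = F·(L/2) = (6.13)(0.595) = 3.647 N·m.
α = τ/I = 3.647/1.007 = 3.623 rad/s².

α ≈ 3.62 rad/s²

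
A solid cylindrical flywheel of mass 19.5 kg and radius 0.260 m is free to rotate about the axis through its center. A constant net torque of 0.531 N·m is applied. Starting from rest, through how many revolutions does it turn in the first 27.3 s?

I = ½MR² = (1/2)(19.5)(0.260)² = 0.6591 kg·m².
α = τ/I = 0.531/0.6591 = 0.8056 rad/s².
θ = ½αt² = ½(0.8056)(27.3)² = 300.2 rad.
Revolutions = θ/(2π) = 47.78.

≈ 47.8 revolutions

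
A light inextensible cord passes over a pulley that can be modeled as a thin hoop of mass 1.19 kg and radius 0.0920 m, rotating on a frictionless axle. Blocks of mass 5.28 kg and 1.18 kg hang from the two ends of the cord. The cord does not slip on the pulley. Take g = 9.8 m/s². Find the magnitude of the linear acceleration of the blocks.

a ≈ 5.25 m/s²

I = MR² = (1.19)(0.0920)² = 0.01007 kg·m².
Heavier block: m₁g − T₁ = m₁a. Lighter block: T₂ − m₂g = m₂a.
Pulley: (T₁ − T₂)R = Iα = I(a/R), so T₁ − T₂ = (I/R²)a = 1·M_p a = 1.190·a.
Adding the three: (m₁ − m₂)g = (m₁ + m₂ + 1.190)a, so a = (5.28 − 1.18)(9.8)/(5.28 + 1.18 + 1.190) = 5.252 m/s².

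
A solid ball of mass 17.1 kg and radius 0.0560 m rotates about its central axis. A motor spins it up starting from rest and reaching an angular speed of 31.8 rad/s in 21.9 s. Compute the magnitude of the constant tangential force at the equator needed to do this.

I = (2/5)MR² = (2/5)(17.1)(0.0560)² = 0.02145 kg·m².
α = Δω/Δt = (31.8 − 0)/21.9 = 1.452 rad/s².
The required torque is τ = Iα = (0.02145)(1.452) = 0.03115 N·m.
A tangential force at the equator gives τ = FR, so F = τ/R = 0.03115/0.0560 = 0.5562 N.

F ≈ 0.556 N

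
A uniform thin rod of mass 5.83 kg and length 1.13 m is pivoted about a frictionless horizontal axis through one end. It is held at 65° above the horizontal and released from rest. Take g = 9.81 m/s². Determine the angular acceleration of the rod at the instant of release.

About the pivot, I = (1/3)ML² = (1/3)(5.83)(1.13)² = 2.481 kg·m².
The weight acts at the center, a distance L/2 = 0.5650 m from the pivot; τ = Mg(L/2) cos 65° = 13.66 N·m.
α = τ/I = 13.66/2.481 = 5.503 rad/s².

α ≈ 5.50 rad/s²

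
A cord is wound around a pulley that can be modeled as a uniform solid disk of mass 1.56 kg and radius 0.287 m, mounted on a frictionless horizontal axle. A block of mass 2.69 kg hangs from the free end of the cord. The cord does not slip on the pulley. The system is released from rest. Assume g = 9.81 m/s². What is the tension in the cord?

T ≈ 5.93 N

I = ½MR² = (1/2)(1.56)(0.287)² = 0.06425 kg·m².
Block: mg − T = ma. Pulley: TR = Iα. No-slip: a = αR, so T = (I/R²)a = 0.7800·a.
Then mg = (m + 0.7800)a, so a = (2.69)(9.81)/(2.69 + 0.7800) = 7.605 m/s².
T = 0.7800·a = 5.932 N.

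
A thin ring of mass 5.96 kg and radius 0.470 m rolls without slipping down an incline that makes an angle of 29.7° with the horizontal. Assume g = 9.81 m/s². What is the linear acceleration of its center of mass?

a ≈ 2.43 m/s²

Translation along the incline: Mg sinθ − f = Ma.
Rotation about the center: fR = Iα with I = MR². No-slip gives a = αR, so f = (I/R²)a = M a.
Substituting: Mg sinθ = (1 + 1.000)Ma, so a = g sinθ/(1 + 1.000) = (9.81) sin 29.7° / 2.000 = 2.430 m/s².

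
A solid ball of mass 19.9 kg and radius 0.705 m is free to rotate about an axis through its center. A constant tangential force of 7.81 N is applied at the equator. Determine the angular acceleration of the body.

α ≈ 1.39 rad/s²

I = (2/5)MR² = (2/5)(19.9)(0.705)² = 3.956 kg·m².
τ = F R = (7.81)(0.705) = 5.506 N·m.
From τ = Iα: α = 5.506/3.956 = 1.392 rad/s².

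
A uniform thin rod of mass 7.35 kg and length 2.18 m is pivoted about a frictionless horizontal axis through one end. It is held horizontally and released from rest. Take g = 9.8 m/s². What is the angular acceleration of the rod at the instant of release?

α ≈ 6.74 rad/s²

About the pivot, I = (1/3)ML² = (1/3)(7.35)(2.18)² = 11.64 kg·m².
The weight acts at the center, a distance L/2 = 1.090 m from the pivot; τ = Mg(L/2) = 78.51 N·m.
α = τ/I = 78.51/11.64 = 6.743 rad/s².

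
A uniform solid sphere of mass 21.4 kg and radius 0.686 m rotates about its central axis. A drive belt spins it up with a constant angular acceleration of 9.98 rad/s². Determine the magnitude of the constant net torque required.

I = (2/5)MR² = (2/5)(21.4)(0.686)² = 4.028 kg·m².
τ = Iα = (4.028)(9.980) = 40.20 N·m.

τ ≈ 40.2 N·m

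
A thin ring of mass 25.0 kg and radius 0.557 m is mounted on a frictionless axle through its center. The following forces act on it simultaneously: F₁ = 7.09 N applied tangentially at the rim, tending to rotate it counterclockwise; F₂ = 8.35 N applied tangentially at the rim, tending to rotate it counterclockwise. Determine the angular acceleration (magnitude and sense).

α ≈ 1.11 rad/s², counterclockwise

I = MR² = (25.0)(0.557)² = 7.756 kg·m².
Taking counterclockwise as positive: τ₁ = +(7.09)(0.557) = +3.949 N·m; τ₂ = +(8.35)(0.557) = +4.651 N·m.
Net torque τ = 8.600 N·m.
α = τ/I = 8.600/7.756 = 1.109 rad/s².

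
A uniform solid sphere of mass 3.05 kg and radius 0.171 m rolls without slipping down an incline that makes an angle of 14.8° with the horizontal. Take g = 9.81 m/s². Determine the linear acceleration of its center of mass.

Translation along the incline: Mg sinθ − f = Ma.
Rotation about the center: fR = Iα with I = (2/5)MR². No-slip gives a = αR, so f = (I/R²)a = (2/5)M a.
Substituting: Mg sinθ = (1 + 0.4000)Ma, so a = g sinθ/(1 + 0.4000) = (9.81) sin 14.8° / 1.400 = 1.790 m/s².

a ≈ 1.79 m/s²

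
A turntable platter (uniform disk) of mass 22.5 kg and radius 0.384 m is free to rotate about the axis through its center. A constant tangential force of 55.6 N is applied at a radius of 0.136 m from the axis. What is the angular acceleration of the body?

α ≈ 4.56 rad/s²

I = ½MR² = (1/2)(22.5)(0.384)² = 1.659 kg·m².
τ = F·r = (55.6)(0.136) = 7.562 N·m.
From τ = Iα: α = 7.562/1.659 = 4.558 rad/s².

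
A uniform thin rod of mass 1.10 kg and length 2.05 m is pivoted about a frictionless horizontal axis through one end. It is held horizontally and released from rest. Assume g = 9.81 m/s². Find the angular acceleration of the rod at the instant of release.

α ≈ 7.18 rad/s²

About the pivot, I = (1/3)ML² = (1/3)(1.10)(2.05)² = 1.541 kg·m².
The weight acts at the center, a distance L/2 = 1.025 m from the pivot; τ = Mg(L/2) = 11.06 N·m.
α = τ/I = 11.06/1.541 = 7.178 rad/s².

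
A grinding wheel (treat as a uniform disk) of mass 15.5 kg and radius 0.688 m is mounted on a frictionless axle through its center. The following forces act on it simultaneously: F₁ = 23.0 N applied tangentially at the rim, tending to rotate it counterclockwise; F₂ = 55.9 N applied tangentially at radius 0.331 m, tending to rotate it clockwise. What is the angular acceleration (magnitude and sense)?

I = ½MR² = (1/2)(15.5)(0.688)² = 3.668 kg·m².
Taking counterclockwise as positive: τ₁ = +(23.0)(0.688) = +15.82 N·m; τ₂ = −(55.9)(0.331) = −18.50 N·m.
Net torque τ = -2.679 N·m.
α = τ/I = -2.679/3.668 = -0.7303 rad/s².

α ≈ 0.730 rad/s², clockwise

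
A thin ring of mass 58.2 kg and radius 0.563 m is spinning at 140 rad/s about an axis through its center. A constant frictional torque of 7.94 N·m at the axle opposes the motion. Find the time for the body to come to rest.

t ≈ 325 s

I = MR² = (58.2)(0.563)² = 18.45 kg·m².
The net torque has magnitude 7.94 N·m, opposing ω.
|α| = τ/I = 7.940/18.45 = 0.4304 rad/s² (deceleration).
0 = ω₀ − |α|t ⇒ t = ω₀/|α| = 140/0.4304 = 325.3 s.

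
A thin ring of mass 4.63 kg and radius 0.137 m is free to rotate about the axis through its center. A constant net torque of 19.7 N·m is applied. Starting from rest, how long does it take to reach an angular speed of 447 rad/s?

t ≈ 1.97 s

I = MR² = (4.63)(0.137)² = 0.08690 kg·m².
α = τ/I = 19.7/0.08690 = 226.7 rad/s².
ω = αt ⇒ t = ω/α = 447/226.7 = 1.972 s.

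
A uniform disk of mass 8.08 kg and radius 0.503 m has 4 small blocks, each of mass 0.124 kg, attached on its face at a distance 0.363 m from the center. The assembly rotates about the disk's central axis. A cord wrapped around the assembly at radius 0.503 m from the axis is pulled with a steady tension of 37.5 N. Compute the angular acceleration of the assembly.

α ≈ 17.3 rad/s²

I_disk = ½MR² = ½(8.08)(0.503)² = 1.022 kg·m².
I_blocks = 4·m·r² = 4(0.124)(0.363)² = 0.06536 kg·m².
Total I = 1.088 kg·m².
τ = F r = (37.5)(0.503) = 18.86 N·m.
α = τ/I = 18.86/1.088 = 17.34 rad/s².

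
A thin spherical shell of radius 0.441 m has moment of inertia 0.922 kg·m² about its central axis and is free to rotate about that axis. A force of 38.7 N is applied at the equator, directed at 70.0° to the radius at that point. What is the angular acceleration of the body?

α ≈ 17.4 rad/s²

Only the tangential component produces torque: τ = F R sinθ = (38.7)(0.441) sin 70.0° = 16.04 N·m.
From τ = Iα: α = 16.04/0.9220 = 17.39 rad/s².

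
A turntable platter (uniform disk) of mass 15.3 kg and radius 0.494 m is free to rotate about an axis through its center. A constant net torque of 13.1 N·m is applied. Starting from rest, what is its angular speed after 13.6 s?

I = ½MR² = (1/2)(15.3)(0.494)² = 1.867 kg·m².
α = τ/I = 13.1/1.867 = 7.017 rad/s².
ω = ω₀ + αt = 0 + (7.017)(13.6) = 95.43 rad/s.

ω ≈ 95.4 rad/s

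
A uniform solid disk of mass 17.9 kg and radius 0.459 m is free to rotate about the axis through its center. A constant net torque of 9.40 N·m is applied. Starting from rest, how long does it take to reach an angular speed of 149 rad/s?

I = ½MR² = (1/2)(17.9)(0.459)² = 1.886 kg·m².
α = τ/I = 9.40/1.886 = 4.985 rad/s².
ω = αt ⇒ t = ω/α = 149/4.985 = 29.89 s.

t ≈ 29.9 s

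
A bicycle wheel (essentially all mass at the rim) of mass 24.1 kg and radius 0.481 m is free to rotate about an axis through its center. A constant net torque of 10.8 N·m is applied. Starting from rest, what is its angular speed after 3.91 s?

I = MR² = (24.1)(0.481)² = 5.576 kg·m².
α = τ/I = 10.8/5.576 = 1.937 rad/s².
ω = ω₀ + αt = 0 + (1.937)(3.91) = 7.573 rad/s.

ω ≈ 7.57 rad/s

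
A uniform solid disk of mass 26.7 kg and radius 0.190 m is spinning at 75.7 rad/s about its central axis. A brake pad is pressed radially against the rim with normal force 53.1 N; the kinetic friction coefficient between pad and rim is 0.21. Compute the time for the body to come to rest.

I = ½MR² = (1/2)(26.7)(0.190)² = 0.4819 kg·m².
Friction force f = μN = (0.21)(53.1) = 11.15 N at the rim; torque magnitude τ = fR = 2.119 N·m, opposing ω.
|α| = τ/I = 2.119/0.4819 = 4.396 rad/s² (deceleration).
0 = ω₀ − |α|t ⇒ t = ω₀/|α| = 75.7/4.396 = 17.22 s.

t ≈ 17.2 s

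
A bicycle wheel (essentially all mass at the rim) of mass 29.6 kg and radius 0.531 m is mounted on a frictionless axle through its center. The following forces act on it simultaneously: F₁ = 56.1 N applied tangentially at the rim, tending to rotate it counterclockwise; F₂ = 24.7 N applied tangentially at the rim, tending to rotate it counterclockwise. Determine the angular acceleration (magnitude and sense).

α ≈ 5.14 rad/s², counterclockwise

I = MR² = (29.6)(0.531)² = 8.346 kg·m².
Taking counterclockwise as positive: τ₁ = +(56.1)(0.531) = +29.79 N·m; τ₂ = +(24.7)(0.531) = +13.12 N·m.
Net torque τ = 42.90 N·m.
α = τ/I = 42.90/8.346 = 5.141 rad/s².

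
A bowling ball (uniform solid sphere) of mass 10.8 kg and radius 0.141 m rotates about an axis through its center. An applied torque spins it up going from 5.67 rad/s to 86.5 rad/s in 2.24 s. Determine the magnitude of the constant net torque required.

τ ≈ 3.10 N·m

I = (2/5)MR² = (2/5)(10.8)(0.141)² = 0.08589 kg·m².
α = Δω/Δt = (86.5 − 5.67)/2.24 = 36.08 rad/s².
τ = Iα = (0.08589)(36.08) = 3.099 N·m.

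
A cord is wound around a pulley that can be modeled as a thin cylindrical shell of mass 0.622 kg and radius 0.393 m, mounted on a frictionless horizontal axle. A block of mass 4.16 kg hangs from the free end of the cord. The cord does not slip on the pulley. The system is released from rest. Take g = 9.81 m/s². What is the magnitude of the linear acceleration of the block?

a ≈ 8.53 m/s²

I = MR² = (0.622)(0.393)² = 0.09607 kg·m².
Block: mg − T = ma. Pulley: TR = Iα. No-slip: a = αR, so T = (I/R²)a = 0.6220·a.
Then mg = (m + 0.6220)a, so a = (4.16)(9.81)/(4.16 + 0.6220) = 8.534 m/s².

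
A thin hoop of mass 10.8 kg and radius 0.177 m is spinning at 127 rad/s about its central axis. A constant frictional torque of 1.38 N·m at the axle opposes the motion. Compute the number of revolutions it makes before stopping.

≈ 315 revolutions

I = MR² = (10.8)(0.177)² = 0.3384 kg·m².
The net torque has magnitude 1.38 N·m, opposing ω.
|α| = τ/I = 1.380/0.3384 = 4.079 rad/s² (deceleration).
ω² = ω₀² − 2|α|θ with ω = 0 ⇒ θ = ω₀²/(2|α|) = 1977 rad = 314.7 rev.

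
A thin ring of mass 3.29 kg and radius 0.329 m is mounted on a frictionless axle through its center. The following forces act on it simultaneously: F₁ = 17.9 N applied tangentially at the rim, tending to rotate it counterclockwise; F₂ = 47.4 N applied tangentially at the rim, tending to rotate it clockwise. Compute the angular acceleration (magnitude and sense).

α ≈ 27.3 rad/s², clockwise

I = MR² = (3.29)(0.329)² = 0.3561 kg·m².
Taking counterclockwise as positive: τ₁ = +(17.9)(0.329) = +5.889 N·m; τ₂ = −(47.4)(0.329) = −15.59 N·m.
Net torque τ = -9.706 N·m.
α = τ/I = -9.706/0.3561 = -27.25 rad/s².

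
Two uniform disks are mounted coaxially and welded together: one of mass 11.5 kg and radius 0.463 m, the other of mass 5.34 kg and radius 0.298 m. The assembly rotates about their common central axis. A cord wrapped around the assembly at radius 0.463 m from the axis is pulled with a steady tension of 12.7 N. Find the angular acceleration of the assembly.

α ≈ 4.00 rad/s²

I = ½M₁R₁² + ½M₂R₂² = ½(11.5)(0.463)² + ½(5.34)(0.298)² = 1.470 kg·m².
τ = F r = (12.7)(0.463) = 5.880 N·m.
α = τ/I = 5.880/1.470 = 4.001 rad/s².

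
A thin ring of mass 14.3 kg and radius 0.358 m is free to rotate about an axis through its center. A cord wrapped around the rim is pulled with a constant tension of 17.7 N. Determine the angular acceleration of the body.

α ≈ 3.46 rad/s²

I = MR² = (14.3)(0.358)² = 1.833 kg·m².
τ = F R = (17.7)(0.358) = 6.337 N·m.
From τ = Iα: α = 6.337/1.833 = 3.457 rad/s².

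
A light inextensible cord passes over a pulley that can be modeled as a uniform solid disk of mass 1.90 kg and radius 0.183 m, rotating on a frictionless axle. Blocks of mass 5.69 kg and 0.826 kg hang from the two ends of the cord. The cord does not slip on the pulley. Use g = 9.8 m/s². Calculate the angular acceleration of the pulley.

I = ½MR² = (1/2)(1.90)(0.183)² = 0.03181 kg·m².
Heavier block: m₁g − T₁ = m₁a. Lighter block: T₂ − m₂g = m₂a.
Pulley: (T₁ − T₂)R = Iα = I(a/R), so T₁ − T₂ = (I/R²)a = (1/2)M_p a = 0.9500·a.
Adding the three: (m₁ − m₂)g = (m₁ + m₂ + 0.9500)a, so a = (5.69 − 0.826)(9.8)/(5.69 + 0.826 + 0.9500) = 6.385 m/s².
α = a/R = 6.385/0.183 = 34.89 rad/s².

α ≈ 34.9 rad/s²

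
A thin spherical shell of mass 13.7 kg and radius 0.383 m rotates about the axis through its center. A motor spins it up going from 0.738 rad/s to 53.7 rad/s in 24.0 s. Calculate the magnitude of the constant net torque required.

τ ≈ 2.96 N·m

I = (2/3)MR² = (2/3)(13.7)(0.383)² = 1.340 kg·m².
α = Δω/Δt = (53.7 − 0.738)/24.0 = 2.207 rad/s².
τ = Iα = (1.340)(2.207) = 2.957 N·m.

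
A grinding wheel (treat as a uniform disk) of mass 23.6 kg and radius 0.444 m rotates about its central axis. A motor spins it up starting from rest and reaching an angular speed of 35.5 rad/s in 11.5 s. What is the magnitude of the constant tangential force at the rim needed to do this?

F ≈ 16.2 N

I = ½MR² = (1/2)(23.6)(0.444)² = 2.326 kg·m².
α = Δω/Δt = (35.5 − 0)/11.5 = 3.087 rad/s².
The required torque is τ = Iα = (2.326)(3.087) = 7.181 N·m.
A tangential force at the rim gives τ = FR, so F = τ/R = 7.181/0.444 = 16.17 N.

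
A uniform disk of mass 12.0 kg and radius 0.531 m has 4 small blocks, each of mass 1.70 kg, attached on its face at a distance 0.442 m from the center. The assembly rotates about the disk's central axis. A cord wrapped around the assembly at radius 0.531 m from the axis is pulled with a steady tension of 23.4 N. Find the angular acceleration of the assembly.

I_disk = ½MR² = ½(12.0)(0.531)² = 1.692 kg·m².
I_blocks = 4·m·r² = 4(1.70)(0.442)² = 1.328 kg·m².
Total I = 3.020 kg·m².
τ = F r = (23.4)(0.531) = 12.43 N·m.
α = τ/I = 12.43/3.020 = 4.114 rad/s².

α ≈ 4.11 rad/s²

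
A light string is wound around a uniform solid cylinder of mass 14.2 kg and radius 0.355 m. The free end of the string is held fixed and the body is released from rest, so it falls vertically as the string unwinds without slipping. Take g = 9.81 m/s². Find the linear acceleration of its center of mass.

Translation: Mg − T = Ma. Rotation about the center: TR = Iα with I = ½MR².
With a = αR: T = (I/R²)a = (1/2)M a, so Mg = (1 + 0.5000)Ma.
a = g/(1 + 0.5000) = 9.81/1.500 = 6.540 m/s².

a ≈ 6.54 m/s²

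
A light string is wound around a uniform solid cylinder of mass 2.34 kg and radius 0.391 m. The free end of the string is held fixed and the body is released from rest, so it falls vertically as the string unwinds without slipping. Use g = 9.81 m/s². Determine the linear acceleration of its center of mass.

Translation: Mg − T = Ma. Rotation about the center: TR = Iα with I = ½MR².
With a = αR: T = (I/R²)a = (1/2)M a, so Mg = (1 + 0.5000)Ma.
a = g/(1 + 0.5000) = 9.81/1.500 = 6.540 m/s².

a ≈ 6.54 m/s²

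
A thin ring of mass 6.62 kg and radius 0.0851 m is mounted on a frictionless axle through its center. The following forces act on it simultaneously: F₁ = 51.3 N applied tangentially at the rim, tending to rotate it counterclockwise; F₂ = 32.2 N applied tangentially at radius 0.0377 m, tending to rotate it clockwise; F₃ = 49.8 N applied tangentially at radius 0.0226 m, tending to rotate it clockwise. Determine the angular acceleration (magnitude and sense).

I = MR² = (6.62)(0.0851)² = 0.04794 kg·m².
Taking counterclockwise as positive: τ₁ = +(51.3)(0.0851) = +4.366 N·m; τ₂ = −(32.2)(0.0377) = −1.214 N·m; τ₃ = −(49.8)(0.0226) = −1.125 N·m.
Net torque τ = 2.026 N·m.
α = τ/I = 2.026/0.04794 = 42.26 rad/s².

α ≈ 42.3 rad/s², counterclockwise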